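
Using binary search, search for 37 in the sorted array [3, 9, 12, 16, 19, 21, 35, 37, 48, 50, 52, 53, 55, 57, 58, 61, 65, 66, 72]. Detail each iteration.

Binary search for 37 in [3, 9, 12, 16, 19, 21, 35, 37, 48, 50, 52, 53, 55, 57, 58, 61, 65, 66, 72]:

lo=0, hi=18, mid=9, arr[mid]=50 -> 50 > 37, search left half
lo=0, hi=8, mid=4, arr[mid]=19 -> 19 < 37, search right half
lo=5, hi=8, mid=6, arr[mid]=35 -> 35 < 37, search right half
lo=7, hi=8, mid=7, arr[mid]=37 -> Found target at index 7!

Binary search finds 37 at index 7 after 4 comparisons. The search repeatedly halves the search space by comparing with the middle element.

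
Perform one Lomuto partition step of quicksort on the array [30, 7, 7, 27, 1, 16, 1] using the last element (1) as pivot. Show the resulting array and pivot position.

Lomuto partition with pivot = 1:

Initial array: [30, 7, 7, 27, 1, 16, 1]

arr[0]=30 > 1: no swap
arr[1]=7 > 1: no swap
arr[2]=7 > 1: no swap
arr[3]=27 > 1: no swap
arr[4]=1 <= 1: swap with position 0, array becomes [1, 7, 7, 27, 30, 16, 1]
arr[5]=16 > 1: no swap

Place pivot at position 1: [1, 1, 7, 27, 30, 16, 7]
Pivot position: 1

After partitioning with pivot 1, the array becomes [1, 1, 7, 27, 30, 16, 7]. The pivot is placed at index 1. All elements to the left of the pivot are <= 1, and all elements to the right are > 1.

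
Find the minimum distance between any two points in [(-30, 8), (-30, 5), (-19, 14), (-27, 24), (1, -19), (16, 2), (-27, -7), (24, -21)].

Computing all pairwise distances among 8 points:

d((-30, 8), (-30, 5)) = 3.0 <-- minimum
d((-30, 8), (-19, 14)) = 12.53
d((-30, 8), (-27, 24)) = 16.2788
d((-30, 8), (1, -19)) = 41.1096
d((-30, 8), (16, 2)) = 46.3897
d((-30, 8), (-27, -7)) = 15.2971
d((-30, 8), (24, -21)) = 61.2944
d((-30, 5), (-19, 14)) = 14.2127
d((-30, 5), (-27, 24)) = 19.2354
d((-30, 5), (1, -19)) = 39.2046
d((-30, 5), (16, 2)) = 46.0977
d((-30, 5), (-27, -7)) = 12.3693
d((-30, 5), (24, -21)) = 59.9333
d((-19, 14), (-27, 24)) = 12.8062
d((-19, 14), (1, -19)) = 38.5876
d((-19, 14), (16, 2)) = 37.0
d((-19, 14), (-27, -7)) = 22.4722
d((-19, 14), (24, -21)) = 55.4437
d((-27, 24), (1, -19)) = 51.3128
d((-27, 24), (16, 2)) = 48.3011
d((-27, 24), (-27, -7)) = 31.0
d((-27, 24), (24, -21)) = 68.0147
d((1, -19), (16, 2)) = 25.807
d((1, -19), (-27, -7)) = 30.4631
d((1, -19), (24, -21)) = 23.0868
d((16, 2), (-27, -7)) = 43.9318
d((16, 2), (24, -21)) = 24.3516
d((-27, -7), (24, -21)) = 52.8867

Closest pair: (-30, 8) and (-30, 5) with distance 3.0

The closest pair is (-30, 8) and (-30, 5) with Euclidean distance 3.0. For 8 points, brute-force pairwise comparison is shown above. For large n, the divide-and-conquer algorithm (sort by x, recurse on halves, check the dividing strip) achieves O(n log n).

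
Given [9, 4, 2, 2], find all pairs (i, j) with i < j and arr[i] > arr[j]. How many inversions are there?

Finding inversions in [9, 4, 2, 2]:

(0, 1): arr[0]=9 > arr[1]=4
(0, 2): arr[0]=9 > arr[2]=2
(0, 3): arr[0]=9 > arr[3]=2
(1, 2): arr[1]=4 > arr[2]=2
(1, 3): arr[1]=4 > arr[3]=2

Total inversions: 5

The array has 5 inversion(s): (0,1), (0,2), (0,3), (1,2), (1,3). Each pair (i,j) satisfies i < j and arr[i] > arr[j].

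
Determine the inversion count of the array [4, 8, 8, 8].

Finding inversions in [4, 8, 8, 8]:


Total inversions: 0

The array has 0 inversions. It is already sorted.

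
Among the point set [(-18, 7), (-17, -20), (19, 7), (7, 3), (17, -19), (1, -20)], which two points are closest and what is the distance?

Computing all pairwise distances among 6 points:

d((-18, 7), (-17, -20)) = 27.0185
d((-18, 7), (19, 7)) = 37.0
d((-18, 7), (7, 3)) = 25.318
d((-18, 7), (17, -19)) = 43.6005
d((-18, 7), (1, -20)) = 33.0151
d((-17, -20), (19, 7)) = 45.0
d((-17, -20), (7, 3)) = 33.2415
d((-17, -20), (17, -19)) = 34.0147
d((-17, -20), (1, -20)) = 18.0
d((19, 7), (7, 3)) = 12.6491 <-- minimum
d((19, 7), (17, -19)) = 26.0768
d((19, 7), (1, -20)) = 32.45
d((7, 3), (17, -19)) = 24.1661
d((7, 3), (1, -20)) = 23.7697
d((17, -19), (1, -20)) = 16.0312

Closest pair: (19, 7) and (7, 3) with distance 12.6491

The closest pair is (19, 7) and (7, 3) with Euclidean distance 12.6491. For 6 points, brute-force pairwise comparison is shown above. For large n, the divide-and-conquer algorithm (sort by x, recurse on halves, check the dividing strip) achieves O(n log n).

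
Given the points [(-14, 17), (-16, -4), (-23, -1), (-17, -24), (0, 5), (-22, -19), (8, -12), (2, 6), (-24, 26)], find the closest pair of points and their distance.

Computing all pairwise distances among 9 points:

d((-14, 17), (-16, -4)) = 21.095
d((-14, 17), (-23, -1)) = 20.1246
d((-14, 17), (-17, -24)) = 41.1096
d((-14, 17), (0, 5)) = 18.4391
d((-14, 17), (-22, -19)) = 36.8782
d((-14, 17), (8, -12)) = 36.4005
d((-14, 17), (2, 6)) = 19.4165
d((-14, 17), (-24, 26)) = 13.4536
d((-16, -4), (-23, -1)) = 7.6158
d((-16, -4), (-17, -24)) = 20.025
d((-16, -4), (0, 5)) = 18.3576
d((-16, -4), (-22, -19)) = 16.1555
d((-16, -4), (8, -12)) = 25.2982
d((-16, -4), (2, 6)) = 20.5913
d((-16, -4), (-24, 26)) = 31.0483
d((-23, -1), (-17, -24)) = 23.7697
d((-23, -1), (0, 5)) = 23.7697
d((-23, -1), (-22, -19)) = 18.0278
d((-23, -1), (8, -12)) = 32.8938
d((-23, -1), (2, 6)) = 25.9615
d((-23, -1), (-24, 26)) = 27.0185
d((-17, -24), (0, 5)) = 33.6155
d((-17, -24), (-22, -19)) = 7.0711
d((-17, -24), (8, -12)) = 27.7308
d((-17, -24), (2, 6)) = 35.5106
d((-17, -24), (-24, 26)) = 50.4876
d((0, 5), (-22, -19)) = 32.5576
d((0, 5), (8, -12)) = 18.7883
d((0, 5), (2, 6)) = 2.2361 <-- minimum
d((0, 5), (-24, 26)) = 31.8904
d((-22, -19), (8, -12)) = 30.8058
d((-22, -19), (2, 6)) = 34.6554
d((-22, -19), (-24, 26)) = 45.0444
d((8, -12), (2, 6)) = 18.9737
d((8, -12), (-24, 26)) = 49.679
d((2, 6), (-24, 26)) = 32.8024

Closest pair: (0, 5) and (2, 6) with distance 2.2361

The closest pair is (0, 5) and (2, 6) with Euclidean distance 2.2361. For 9 points, brute-force pairwise comparison is shown above. For large n, the divide-and-conquer algorithm (sort by x, recurse on halves, check the dividing strip) achieves O(n log n).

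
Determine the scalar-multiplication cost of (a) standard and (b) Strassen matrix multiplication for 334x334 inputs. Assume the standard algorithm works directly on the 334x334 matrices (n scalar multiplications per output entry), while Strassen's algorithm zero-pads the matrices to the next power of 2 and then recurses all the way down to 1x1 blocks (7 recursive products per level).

Matrix multiplication for 334x334 matrices:

Strassen's algorithm requires power-of-2 dimensions. Pad 334x334 to 512x512 (next power of 2).

Standard algorithm: 334^3 = 37259704 multiplications
Strassen's algorithm: 7^(log2(512)) = 7^9 = 40353607 multiplications
Difference: 37259704 - 40353607 = -3093903 (Strassen uses MORE here due to padding overhead — for small or just-over-power-of-2 n, padding can outweigh the per-level savings)

Standard: 37259704 multiplications (334^3). Strassen: 40353607 multiplications (7^9, after padding to 512x512). Strassen reduces 8 recursive multiplications to 7 at each level.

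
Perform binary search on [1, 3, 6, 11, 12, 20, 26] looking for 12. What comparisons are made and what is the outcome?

Binary search for 12 in [1, 3, 6, 11, 12, 20, 26]:

lo=0, hi=6, mid=3, arr[mid]=11 -> 11 < 12, search right half
lo=4, hi=6, mid=5, arr[mid]=20 -> 20 > 12, search left half
lo=4, hi=4, mid=4, arr[mid]=12 -> Found target at index 4!

Binary search finds 12 at index 4 after 3 comparisons. The search repeatedly halves the search space by comparing with the middle element.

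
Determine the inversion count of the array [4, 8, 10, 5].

Finding inversions in [4, 8, 10, 5]:

(1, 3): arr[1]=8 > arr[3]=5
(2, 3): arr[2]=10 > arr[3]=5

Total inversions: 2

The array has 2 inversion(s): (1,3), (2,3). Each pair (i,j) satisfies i < j and arr[i] > arr[j].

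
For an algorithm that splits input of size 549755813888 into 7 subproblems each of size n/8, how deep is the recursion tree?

For divide and conquer with division factor 8:

Problem sizes at each level:
Level 0: 549755813888
Level 1: 68719476736
Level 2: 8589934592
Level 3: 1073741824
Level 4: 134217728
Level 5: 16777216
Level 6: 2097152
Level 7: 262144
Level 8: 32768
Level 9: 4096
Level 10: 512
Level 11: 64
Level 12: 8
Level 13: 1

The root is level 0 and the size-1 base case is level 13 (the tree spans levels 0 through 13, i.e. 14 levels counting the root), so the depth is the number of divisions: log_8(549755813888) = 13

The recursion tree depth is log_8(549755813888) = 13. At each level, the problem size is divided by 8, so it takes 13 divisions to reduce to a base case of size 1. The algorithm makes 7 recursive calls at each level.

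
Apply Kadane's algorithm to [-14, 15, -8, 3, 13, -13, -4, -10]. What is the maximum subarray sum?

Using Kadane's algorithm on [-14, 15, -8, 3, 13, -13, -4, -10]:

Scanning through the array:
Position 1 (value 15): max_ending_here = 15, max_so_far = 15
Position 2 (value -8): max_ending_here = 7, max_so_far = 15
Position 3 (value 3): max_ending_here = 10, max_so_far = 15
Position 4 (value 13): max_ending_here = 23, max_so_far = 23
Position 5 (value -13): max_ending_here = 10, max_so_far = 23
Position 6 (value -4): max_ending_here = 6, max_so_far = 23
Position 7 (value -10): max_ending_here = -4, max_so_far = 23

Maximum subarray: [15, -8, 3, 13]
Maximum sum: 23

The maximum subarray is [15, -8, 3, 13] with sum 23. This subarray runs from index 1 to index 4.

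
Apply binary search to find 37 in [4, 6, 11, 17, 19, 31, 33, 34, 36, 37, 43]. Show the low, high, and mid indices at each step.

Binary search for 37 in [4, 6, 11, 17, 19, 31, 33, 34, 36, 37, 43]:

lo=0, hi=10, mid=5, arr[mid]=31 -> 31 < 37, search right half
lo=6, hi=10, mid=8, arr[mid]=36 -> 36 < 37, search right half
lo=9, hi=10, mid=9, arr[mid]=37 -> Found target at index 9!

Binary search finds 37 at index 9 after 3 comparisons. The search repeatedly halves the search space by comparing with the middle element.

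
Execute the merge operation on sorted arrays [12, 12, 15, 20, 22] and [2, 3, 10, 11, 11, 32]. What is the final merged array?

Merging process:

Compare 12 vs 2: take 2 from right. Merged: [2]
Compare 12 vs 3: take 3 from right. Merged: [2, 3]
Compare 12 vs 10: take 10 from right. Merged: [2, 3, 10]
Compare 12 vs 11: take 11 from right. Merged: [2, 3, 10, 11]
Compare 12 vs 11: take 11 from right. Merged: [2, 3, 10, 11, 11]
Compare 12 vs 32: take 12 from left. Merged: [2, 3, 10, 11, 11, 12]
Compare 12 vs 32: take 12 from left. Merged: [2, 3, 10, 11, 11, 12, 12]
Compare 15 vs 32: take 15 from left. Merged: [2, 3, 10, 11, 11, 12, 12, 15]
Compare 20 vs 32: take 20 from left. Merged: [2, 3, 10, 11, 11, 12, 12, 15, 20]
Compare 22 vs 32: take 22 from left. Merged: [2, 3, 10, 11, 11, 12, 12, 15, 20, 22]
Append remaining from right: [32]. Merged: [2, 3, 10, 11, 11, 12, 12, 15, 20, 22, 32]

Final merged array: [2, 3, 10, 11, 11, 12, 12, 15, 20, 22, 32]
Total comparisons: 10

The merged array is [2, 3, 10, 11, 11, 12, 12, 15, 20, 22, 32], requiring 10 comparisons. The merge step runs in O(n) time where n is the total number of elements.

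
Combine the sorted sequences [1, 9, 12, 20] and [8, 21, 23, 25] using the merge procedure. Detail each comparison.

Merging process:

Compare 1 vs 8: take 1 from left. Merged: [1]
Compare 9 vs 8: take 8 from right. Merged: [1, 8]
Compare 9 vs 21: take 9 from left. Merged: [1, 8, 9]
Compare 12 vs 21: take 12 from left. Merged: [1, 8, 9, 12]
Compare 20 vs 21: take 20 from left. Merged: [1, 8, 9, 12, 20]
Append remaining from right: [21, 23, 25]. Merged: [1, 8, 9, 12, 20, 21, 23, 25]

Final merged array: [1, 8, 9, 12, 20, 21, 23, 25]
Total comparisons: 5

The merged array is [1, 8, 9, 12, 20, 21, 23, 25], requiring 5 comparisons. The merge step runs in O(n) time where n is the total number of elements.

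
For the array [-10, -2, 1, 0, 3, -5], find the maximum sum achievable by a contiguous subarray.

Using Kadane's algorithm on [-10, -2, 1, 0, 3, -5]:

Scanning through the array:
Position 1 (value -2): max_ending_here = -2, max_so_far = -2
Position 2 (value 1): max_ending_here = 1, max_so_far = 1
Position 3 (value 0): max_ending_here = 1, max_so_far = 1
Position 4 (value 3): max_ending_here = 4, max_so_far = 4
Position 5 (value -5): max_ending_here = -1, max_so_far = 4

Maximum subarray: [1, 0, 3]
Maximum sum: 4

The maximum subarray is [1, 0, 3] with sum 4. This subarray runs from index 2 to index 4.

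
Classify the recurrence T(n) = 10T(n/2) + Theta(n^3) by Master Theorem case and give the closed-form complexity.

Master Theorem for T(n) = 10T(n/2) + O(n^3):

a = 10, b = 2, c = 3
log_b(a) = log_2(10) = 3.3219

Case 1: c = 3 < log_2(10) = 3.3219
T(n) = O(n^(log_2 10))

For T(n) = 10T(n/2) + O(n^3): log_2(10) = 3.3219. This is Case 1 of the Master Theorem (c < log_b(a), work dominated by leaves), giving O(n^(log_2 10)).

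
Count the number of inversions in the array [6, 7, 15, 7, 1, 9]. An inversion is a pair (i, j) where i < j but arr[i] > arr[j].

Finding inversions in [6, 7, 15, 7, 1, 9]:

(0, 4): arr[0]=6 > arr[4]=1
(1, 4): arr[1]=7 > arr[4]=1
(2, 3): arr[2]=15 > arr[3]=7
(2, 4): arr[2]=15 > arr[4]=1
(2, 5): arr[2]=15 > arr[5]=9
(3, 4): arr[3]=7 > arr[4]=1

Total inversions: 6

The array has 6 inversion(s): (0,4), (1,4), (2,3), (2,4), (2,5), (3,4). Each pair (i,j) satisfies i < j and arr[i] > arr[j].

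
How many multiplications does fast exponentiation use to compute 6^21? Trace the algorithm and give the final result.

Computing 6^21 by squaring (build up from 6^1; each line after the first costs one multiplication):

6^1 = 6
6^2 = (6^1)^2 = 6^2 = 36
6^4 = (6^2)^2 = 36^2 = 1296
6^5 = 6 * 6^4 = 6 * 1296 = 7776
6^10 = (6^5)^2 = 7776^2 = 60466176
6^20 = (6^10)^2 = 60466176^2 = 3656158440062976
6^21 = 6 * 6^20 = 6 * 3656158440062976 = 21936950640377856

Result: 21936950640377856
Multiplications needed: 6 (6 lines after 6^1)

6^21 = 21936950640377856. Using exponentiation by squaring, this requires 6 multiplications. The key idea: if the exponent is even, square the half-power; if odd, multiply by the base once.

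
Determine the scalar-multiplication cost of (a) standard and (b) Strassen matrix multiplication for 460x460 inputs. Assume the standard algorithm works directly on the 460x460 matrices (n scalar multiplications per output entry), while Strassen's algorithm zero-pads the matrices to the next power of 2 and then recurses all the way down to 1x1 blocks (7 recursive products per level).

Matrix multiplication for 460x460 matrices:

Strassen's algorithm requires power-of-2 dimensions. Pad 460x460 to 512x512 (next power of 2).

Standard algorithm: 460^3 = 97336000 multiplications
Strassen's algorithm: 7^(log2(512)) = 7^9 = 40353607 multiplications
Savings: 97336000 - 40353607 = 56982393 multiplications

Standard: 97336000 multiplications (460^3). Strassen: 40353607 multiplications (7^9, after padding to 512x512). Strassen reduces 8 recursive multiplications to 7 at each level.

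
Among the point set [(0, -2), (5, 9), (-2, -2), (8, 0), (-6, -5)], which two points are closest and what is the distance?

Computing all pairwise distances among 5 points:

d((0, -2), (5, 9)) = 12.083
d((0, -2), (-2, -2)) = 2.0 <-- minimum
d((0, -2), (8, 0)) = 8.2462
d((0, -2), (-6, -5)) = 6.7082
d((5, 9), (-2, -2)) = 13.0384
d((5, 9), (8, 0)) = 9.4868
d((5, 9), (-6, -5)) = 17.8045
d((-2, -2), (8, 0)) = 10.198
d((-2, -2), (-6, -5)) = 5.0
d((8, 0), (-6, -5)) = 14.8661

Closest pair: (0, -2) and (-2, -2) with distance 2.0

The closest pair is (0, -2) and (-2, -2) with Euclidean distance 2.0. For 5 points, brute-force pairwise comparison is shown above. For large n, the divide-and-conquer algorithm (sort by x, recurse on halves, check the dividing strip) achieves O(n log n).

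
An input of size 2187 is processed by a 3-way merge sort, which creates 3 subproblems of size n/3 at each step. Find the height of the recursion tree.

For divide and conquer with division factor 3:

Problem sizes at each level:
Level 0: 2187
Level 1: 729
Level 2: 243
Level 3: 81
Level 4: 27
Level 5: 9
Level 6: 3
Level 7: 1

The root is level 0 and the size-1 base case is level 7 (the tree spans levels 0 through 7, i.e. 8 levels counting the root), so the depth is the number of divisions: log_3(2187) = 7

The recursion tree depth is log_3(2187) = 7. At each level, the problem size is divided by 3, so it takes 7 divisions to reduce to a base case of size 1. The algorithm makes 3 recursive calls at each level.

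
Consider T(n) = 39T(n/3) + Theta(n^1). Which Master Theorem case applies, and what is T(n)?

Master Theorem for T(n) = 39T(n/3) + O(n^1):

a = 39, b = 3, c = 1
log_b(a) = log_3(39) = 3.3347

Case 1: c = 1 < log_3(39) = 3.3347
T(n) = O(n^(log_3 39))

For T(n) = 39T(n/3) + O(n^1): log_3(39) = 3.3347. This is Case 1 of the Master Theorem (c < log_b(a), work dominated by leaves), giving O(n^(log_3 39)).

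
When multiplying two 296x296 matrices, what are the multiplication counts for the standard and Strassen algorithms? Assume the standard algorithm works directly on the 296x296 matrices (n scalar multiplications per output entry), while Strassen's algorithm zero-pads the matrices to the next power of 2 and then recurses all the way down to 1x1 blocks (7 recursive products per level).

Matrix multiplication for 296x296 matrices:

Strassen's algorithm requires power-of-2 dimensions. Pad 296x296 to 512x512 (next power of 2).

Standard algorithm: 296^3 = 25934336 multiplications
Strassen's algorithm: 7^(log2(512)) = 7^9 = 40353607 multiplications
Difference: 25934336 - 40353607 = -14419271 (Strassen uses MORE here due to padding overhead — for small or just-over-power-of-2 n, padding can outweigh the per-level savings)

Standard: 25934336 multiplications (296^3). Strassen: 40353607 multiplications (7^9, after padding to 512x512). Strassen reduces 8 recursive multiplications to 7 at each level.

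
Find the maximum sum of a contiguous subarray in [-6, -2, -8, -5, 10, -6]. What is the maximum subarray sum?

Using Kadane's algorithm on [-6, -2, -8, -5, 10, -6]:

Scanning through the array:
Position 1 (value -2): max_ending_here = -2, max_so_far = -2
Position 2 (value -8): max_ending_here = -8, max_so_far = -2
Position 3 (value -5): max_ending_here = -5, max_so_far = -2
Position 4 (value 10): max_ending_here = 10, max_so_far = 10
Position 5 (value -6): max_ending_here = 4, max_so_far = 10

Maximum subarray: [10]
Maximum sum: 10

The maximum subarray is [10] with sum 10. This subarray runs from index 4 to index 4.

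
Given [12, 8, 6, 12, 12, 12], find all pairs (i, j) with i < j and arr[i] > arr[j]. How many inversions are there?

Finding inversions in [12, 8, 6, 12, 12, 12]:

(0, 1): arr[0]=12 > arr[1]=8
(0, 2): arr[0]=12 > arr[2]=6
(1, 2): arr[1]=8 > arr[2]=6

Total inversions: 3

The array has 3 inversion(s): (0,1), (0,2), (1,2). Each pair (i,j) satisfies i < j and arr[i] > arr[j].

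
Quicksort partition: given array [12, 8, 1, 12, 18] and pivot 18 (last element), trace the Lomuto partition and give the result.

Lomuto partition with pivot = 18:

Initial array: [12, 8, 1, 12, 18]

arr[0]=12 <= 18: swap with position 0, array becomes [12, 8, 1, 12, 18]
arr[1]=8 <= 18: swap with position 1, array becomes [12, 8, 1, 12, 18]
arr[2]=1 <= 18: swap with position 2, array becomes [12, 8, 1, 12, 18]
arr[3]=12 <= 18: swap with position 3, array becomes [12, 8, 1, 12, 18]

Place pivot at position 4: [12, 8, 1, 12, 18]
Pivot position: 4

After partitioning with pivot 18, the array becomes [12, 8, 1, 12, 18]. The pivot is placed at index 4. All elements to the left of the pivot are <= 18, and all elements to the right are > 18.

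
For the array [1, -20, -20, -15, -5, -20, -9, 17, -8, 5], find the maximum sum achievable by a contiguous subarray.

Using Kadane's algorithm on [1, -20, -20, -15, -5, -20, -9, 17, -8, 5]:

Scanning through the array:
Position 1 (value -20): max_ending_here = -19, max_so_far = 1
Position 2 (value -20): max_ending_here = -20, max_so_far = 1
Position 3 (value -15): max_ending_here = -15, max_so_far = 1
Position 4 (value -5): max_ending_here = -5, max_so_far = 1
Position 5 (value -20): max_ending_here = -20, max_so_far = 1
Position 6 (value -9): max_ending_here = -9, max_so_far = 1
Position 7 (value 17): max_ending_here = 17, max_so_far = 17
Position 8 (value -8): max_ending_here = 9, max_so_far = 17
Position 9 (value 5): max_ending_here = 14, max_so_far = 17

Maximum subarray: [17]
Maximum sum: 17

The maximum subarray is [17] with sum 17. This subarray runs from index 7 to index 7.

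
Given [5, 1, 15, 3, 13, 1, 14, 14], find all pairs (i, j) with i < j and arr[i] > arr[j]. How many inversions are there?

Finding inversions in [5, 1, 15, 3, 13, 1, 14, 14]:

(0, 1): arr[0]=5 > arr[1]=1
(0, 3): arr[0]=5 > arr[3]=3
(0, 5): arr[0]=5 > arr[5]=1
(2, 3): arr[2]=15 > arr[3]=3
(2, 4): arr[2]=15 > arr[4]=13
(2, 5): arr[2]=15 > arr[5]=1
(2, 6): arr[2]=15 > arr[6]=14
(2, 7): arr[2]=15 > arr[7]=14
(3, 5): arr[3]=3 > arr[5]=1
(4, 5): arr[4]=13 > arr[5]=1

Total inversions: 10

The array has 10 inversion(s): (0,1), (0,3), (0,5), (2,3), (2,4), (2,5), (2,6), (2,7), (3,5), (4,5). Each pair (i,j) satisfies i < j and arr[i] > arr[j].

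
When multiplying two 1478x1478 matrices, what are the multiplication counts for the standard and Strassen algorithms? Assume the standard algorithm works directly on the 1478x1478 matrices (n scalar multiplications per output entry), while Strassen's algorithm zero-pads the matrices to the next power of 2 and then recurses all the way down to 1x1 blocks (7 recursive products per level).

Matrix multiplication for 1478x1478 matrices:

Strassen's algorithm requires power-of-2 dimensions. Pad 1478x1478 to 2048x2048 (next power of 2).

Standard algorithm: 1478^3 = 3228667352 multiplications
Strassen's algorithm: 7^(log2(2048)) = 7^11 = 1977326743 multiplications
Savings: 3228667352 - 1977326743 = 1251340609 multiplications

Standard: 3228667352 multiplications (1478^3). Strassen: 1977326743 multiplications (7^11, after padding to 2048x2048). Strassen reduces 8 recursive multiplications to 7 at each level.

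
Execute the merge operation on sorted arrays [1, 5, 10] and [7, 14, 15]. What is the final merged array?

Merging process:

Compare 1 vs 7: take 1 from left. Merged: [1]
Compare 5 vs 7: take 5 from left. Merged: [1, 5]
Compare 10 vs 7: take 7 from right. Merged: [1, 5, 7]
Compare 10 vs 14: take 10 from left. Merged: [1, 5, 7, 10]
Append remaining from right: [14, 15]. Merged: [1, 5, 7, 10, 14, 15]

Final merged array: [1, 5, 7, 10, 14, 15]
Total comparisons: 4

The merged array is [1, 5, 7, 10, 14, 15], requiring 4 comparisons. The merge step runs in O(n) time where n is the total number of elements.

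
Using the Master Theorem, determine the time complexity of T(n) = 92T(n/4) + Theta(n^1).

Master Theorem for T(n) = 92T(n/4) + O(n^1):

a = 92, b = 4, c = 1
log_b(a) = log_4(92) = 3.2618

Case 1: c = 1 < log_4(92) = 3.2618
T(n) = O(n^(log_4 92))

For T(n) = 92T(n/4) + O(n^1): log_4(92) = 3.2618. This is Case 1 of the Master Theorem (c < log_b(a), work dominated by leaves), giving O(n^(log_4 92)).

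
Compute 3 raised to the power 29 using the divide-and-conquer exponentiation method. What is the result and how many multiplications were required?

Computing 3^29 by squaring (build up from 3^1; each line after the first costs one multiplication):

3^1 = 3
3^2 = (3^1)^2 = 3^2 = 9
3^3 = 3 * 3^2 = 3 * 9 = 27
3^6 = (3^3)^2 = 27^2 = 729
3^7 = 3 * 3^6 = 3 * 729 = 2187
3^14 = (3^7)^2 = 2187^2 = 4782969
3^28 = (3^14)^2 = 4782969^2 = 22876792454961
3^29 = 3 * 3^28 = 3 * 22876792454961 = 68630377364883

Result: 68630377364883
Multiplications needed: 7 (7 lines after 3^1)

3^29 = 68630377364883. Using exponentiation by squaring, this requires 7 multiplications. The key idea: if the exponent is even, square the half-power; if odd, multiply by the base once.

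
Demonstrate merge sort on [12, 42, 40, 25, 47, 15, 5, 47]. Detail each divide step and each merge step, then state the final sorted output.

Merge sort trace:

Split: [12, 42, 40, 25, 47, 15, 5, 47] -> [12, 42, 40, 25] and [47, 15, 5, 47]
  Split: [12, 42, 40, 25] -> [12, 42] and [40, 25]
    Split: [12, 42] -> [12] and [42]
    Merge: [12] + [42] -> [12, 42]
    Split: [40, 25] -> [40] and [25]
    Merge: [40] + [25] -> [25, 40]
  Merge: [12, 42] + [25, 40] -> [12, 25, 40, 42]
  Split: [47, 15, 5, 47] -> [47, 15] and [5, 47]
    Split: [47, 15] -> [47] and [15]
    Merge: [47] + [15] -> [15, 47]
    Split: [5, 47] -> [5] and [47]
    Merge: [5] + [47] -> [5, 47]
  Merge: [15, 47] + [5, 47] -> [5, 15, 47, 47]
Merge: [12, 25, 40, 42] + [5, 15, 47, 47] -> [5, 12, 15, 25, 40, 42, 47, 47]

Final sorted array: [5, 12, 15, 25, 40, 42, 47, 47]

The merge sort proceeds by recursively splitting the array and merging sorted halves.
After all merges, the sorted array is [5, 12, 15, 25, 40, 42, 47, 47].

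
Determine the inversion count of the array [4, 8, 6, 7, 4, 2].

Finding inversions in [4, 8, 6, 7, 4, 2]:

(0, 5): arr[0]=4 > arr[5]=2
(1, 2): arr[1]=8 > arr[2]=6
(1, 3): arr[1]=8 > arr[3]=7
(1, 4): arr[1]=8 > arr[4]=4
(1, 5): arr[1]=8 > arr[5]=2
(2, 4): arr[2]=6 > arr[4]=4
(2, 5): arr[2]=6 > arr[5]=2
(3, 4): arr[3]=7 > arr[4]=4
(3, 5): arr[3]=7 > arr[5]=2
(4, 5): arr[4]=4 > arr[5]=2

Total inversions: 10

The array has 10 inversion(s): (0,5), (1,2), (1,3), (1,4), (1,5), (2,4), (2,5), (3,4), (3,5), (4,5). Each pair (i,j) satisfies i < j and arr[i] > arr[j].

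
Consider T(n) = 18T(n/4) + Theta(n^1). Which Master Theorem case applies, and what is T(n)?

Master Theorem for T(n) = 18T(n/4) + O(n^1):

a = 18, b = 4, c = 1
log_b(a) = log_4(18) = 2.0850

Case 1: c = 1 < log_4(18) = 2.0850
T(n) = O(n^(log_4 18))

For T(n) = 18T(n/4) + O(n^1): log_4(18) = 2.0850. This is Case 1 of the Master Theorem (c < log_b(a), work dominated by leaves), giving O(n^(log_4 18)).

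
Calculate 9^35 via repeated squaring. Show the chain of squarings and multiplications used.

Computing 9^35 by squaring (build up from 9^1; each line after the first costs one multiplication):

9^1 = 9
9^2 = (9^1)^2 = 9^2 = 81
9^4 = (9^2)^2 = 81^2 = 6561
9^8 = (9^4)^2 = 6561^2 = 43046721
9^16 = (9^8)^2 = 43046721^2 = 1853020188851841
9^17 = 9 * 9^16 = 9 * 1853020188851841 = 16677181699666569
9^34 = (9^17)^2 = 16677181699666569^2 = 278128389443693511257285776231761
9^35 = 9 * 9^34 = 9 * 278128389443693511257285776231761 = 2503155504993241601315571986085849

Result: 2503155504993241601315571986085849
Multiplications needed: 7 (7 lines after 9^1)

9^35 = 2503155504993241601315571986085849. Using exponentiation by squaring, this requires 7 multiplications. The key idea: if the exponent is even, square the half-power; if odd, multiply by the base once.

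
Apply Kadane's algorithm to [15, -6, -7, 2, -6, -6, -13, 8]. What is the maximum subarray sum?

Using Kadane's algorithm on [15, -6, -7, 2, -6, -6, -13, 8]:

Scanning through the array:
Position 1 (value -6): max_ending_here = 9, max_so_far = 15
Position 2 (value -7): max_ending_here = 2, max_so_far = 15
Position 3 (value 2): max_ending_here = 4, max_so_far = 15
Position 4 (value -6): max_ending_here = -2, max_so_far = 15
Position 5 (value -6): max_ending_here = -6, max_so_far = 15
Position 6 (value -13): max_ending_here = -13, max_so_far = 15
Position 7 (value 8): max_ending_here = 8, max_so_far = 15

Maximum subarray: [15]
Maximum sum: 15

The maximum subarray is [15] with sum 15. This subarray runs from index 0 to index 0.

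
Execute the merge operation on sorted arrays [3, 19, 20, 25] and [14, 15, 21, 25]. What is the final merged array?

Merging process:

Compare 3 vs 14: take 3 from left. Merged: [3]
Compare 19 vs 14: take 14 from right. Merged: [3, 14]
Compare 19 vs 15: take 15 from right. Merged: [3, 14, 15]
Compare 19 vs 21: take 19 from left. Merged: [3, 14, 15, 19]
Compare 20 vs 21: take 20 from left. Merged: [3, 14, 15, 19, 20]
Compare 25 vs 21: take 21 from right. Merged: [3, 14, 15, 19, 20, 21]
Compare 25 vs 25: take 25 from left. Merged: [3, 14, 15, 19, 20, 21, 25]
Append remaining from right: [25]. Merged: [3, 14, 15, 19, 20, 21, 25, 25]

Final merged array: [3, 14, 15, 19, 20, 21, 25, 25]
Total comparisons: 7

The merged array is [3, 14, 15, 19, 20, 21, 25, 25], requiring 7 comparisons. The merge step runs in O(n) time where n is the total number of elements.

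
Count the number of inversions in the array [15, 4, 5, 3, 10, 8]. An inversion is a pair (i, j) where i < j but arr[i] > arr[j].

Finding inversions in [15, 4, 5, 3, 10, 8]:

(0, 1): arr[0]=15 > arr[1]=4
(0, 2): arr[0]=15 > arr[2]=5
(0, 3): arr[0]=15 > arr[3]=3
(0, 4): arr[0]=15 > arr[4]=10
(0, 5): arr[0]=15 > arr[5]=8
(1, 3): arr[1]=4 > arr[3]=3
(2, 3): arr[2]=5 > arr[3]=3
(4, 5): arr[4]=10 > arr[5]=8

Total inversions: 8

The array has 8 inversion(s): (0,1), (0,2), (0,3), (0,4), (0,5), (1,3), (2,3), (4,5). Each pair (i,j) satisfies i < j and arr[i] > arr[j].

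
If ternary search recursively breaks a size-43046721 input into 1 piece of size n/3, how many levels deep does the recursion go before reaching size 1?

For divide and conquer with division factor 3:

Problem sizes at each level:
Level 0: 43046721
Level 1: 14348907
Level 2: 4782969
Level 3: 1594323
Level 4: 531441
Level 5: 177147
Level 6: 59049
Level 7: 19683
Level 8: 6561
Level 9: 2187
Level 10: 729
Level 11: 243
Level 12: 81
Level 13: 27
Level 14: 9
Level 15: 3
Level 16: 1

The root is level 0 and the size-1 base case is level 16 (the tree spans levels 0 through 16, i.e. 17 levels counting the root), so the depth is the number of divisions: log_3(43046721) = 16

The recursion tree depth is log_3(43046721) = 16. At each level, the problem size is divided by 3, so it takes 16 divisions to reduce to a base case of size 1. The algorithm makes 1 recursive call at each level.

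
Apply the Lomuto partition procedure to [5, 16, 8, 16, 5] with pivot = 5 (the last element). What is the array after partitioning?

Lomuto partition with pivot = 5:

Initial array: [5, 16, 8, 16, 5]

arr[0]=5 <= 5: swap with position 0, array becomes [5, 16, 8, 16, 5]
arr[1]=16 > 5: no swap
arr[2]=8 > 5: no swap
arr[3]=16 > 5: no swap

Place pivot at position 1: [5, 5, 8, 16, 16]
Pivot position: 1

After partitioning with pivot 5, the array becomes [5, 5, 8, 16, 16]. The pivot is placed at index 1. All elements to the left of the pivot are <= 5, and all elements to the right are > 5.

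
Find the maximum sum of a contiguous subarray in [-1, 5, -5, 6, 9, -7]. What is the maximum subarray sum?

Using Kadane's algorithm on [-1, 5, -5, 6, 9, -7]:

Scanning through the array:
Position 1 (value 5): max_ending_here = 5, max_so_far = 5
Position 2 (value -5): max_ending_here = 0, max_so_far = 5
Position 3 (value 6): max_ending_here = 6, max_so_far = 6
Position 4 (value 9): max_ending_here = 15, max_so_far = 15
Position 5 (value -7): max_ending_here = 8, max_so_far = 15

Maximum subarray: [5, -5, 6, 9]
Maximum sum: 15

The maximum subarray is [5, -5, 6, 9] with sum 15. This subarray runs from index 1 to index 4.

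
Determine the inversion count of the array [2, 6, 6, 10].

Finding inversions in [2, 6, 6, 10]:


Total inversions: 0

The array has 0 inversions. It is already sorted.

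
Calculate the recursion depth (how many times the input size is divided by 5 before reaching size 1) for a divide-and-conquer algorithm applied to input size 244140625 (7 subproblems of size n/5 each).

For divide and conquer with division factor 5:

Problem sizes at each level:
Level 0: 244140625
Level 1: 48828125
Level 2: 9765625
Level 3: 1953125
Level 4: 390625
Level 5: 78125
Level 6: 15625
Level 7: 3125
Level 8: 625
Level 9: 125
Level 10: 25
Level 11: 5
Level 12: 1

The root is level 0 and the size-1 base case is level 12 (the tree spans levels 0 through 12, i.e. 13 levels counting the root), so the depth is the number of divisions: log_5(244140625) = 12

The recursion tree depth is log_5(244140625) = 12. At each level, the problem size is divided by 5, so it takes 12 divisions to reduce to a base case of size 1. The algorithm makes 7 recursive calls at each level.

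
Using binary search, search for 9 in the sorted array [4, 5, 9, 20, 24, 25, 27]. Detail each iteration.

Binary search for 9 in [4, 5, 9, 20, 24, 25, 27]:

lo=0, hi=6, mid=3, arr[mid]=20 -> 20 > 9, search left half
lo=0, hi=2, mid=1, arr[mid]=5 -> 5 < 9, search right half
lo=2, hi=2, mid=2, arr[mid]=9 -> Found target at index 2!

Binary search finds 9 at index 2 after 3 comparisons. The search repeatedly halves the search space by comparing with the middle element.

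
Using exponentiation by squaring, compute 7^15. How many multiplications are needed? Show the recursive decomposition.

Computing 7^15 by squaring (build up from 7^1; each line after the first costs one multiplication):

7^1 = 7
7^2 = (7^1)^2 = 7^2 = 49
7^3 = 7 * 7^2 = 7 * 49 = 343
7^6 = (7^3)^2 = 343^2 = 117649
7^7 = 7 * 7^6 = 7 * 117649 = 823543
7^14 = (7^7)^2 = 823543^2 = 678223072849
7^15 = 7 * 7^14 = 7 * 678223072849 = 4747561509943

Result: 4747561509943
Multiplications needed: 6 (6 lines after 7^1)

7^15 = 4747561509943. Using exponentiation by squaring, this requires 6 multiplications. The key idea: if the exponent is even, square the half-power; if odd, multiply by the base once.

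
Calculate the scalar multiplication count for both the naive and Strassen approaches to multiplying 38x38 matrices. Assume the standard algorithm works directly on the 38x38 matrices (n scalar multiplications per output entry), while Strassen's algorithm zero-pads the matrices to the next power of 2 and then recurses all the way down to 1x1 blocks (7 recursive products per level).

Matrix multiplication for 38x38 matrices:

Strassen's algorithm requires power-of-2 dimensions. Pad 38x38 to 64x64 (next power of 2).

Standard algorithm: 38^3 = 54872 multiplications
Strassen's algorithm: 7^(log2(64)) = 7^6 = 117649 multiplications
Difference: 54872 - 117649 = -62777 (Strassen uses MORE here due to padding overhead — for small or just-over-power-of-2 n, padding can outweigh the per-level savings)

Standard: 54872 multiplications (38^3). Strassen: 117649 multiplications (7^6, after padding to 64x64). Strassen reduces 8 recursive multiplications to 7 at each level.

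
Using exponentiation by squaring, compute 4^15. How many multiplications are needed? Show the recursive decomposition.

Computing 4^15 by squaring (build up from 4^1; each line after the first costs one multiplication):

4^1 = 4
4^2 = (4^1)^2 = 4^2 = 16
4^3 = 4 * 4^2 = 4 * 16 = 64
4^6 = (4^3)^2 = 64^2 = 4096
4^7 = 4 * 4^6 = 4 * 4096 = 16384
4^14 = (4^7)^2 = 16384^2 = 268435456
4^15 = 4 * 4^14 = 4 * 268435456 = 1073741824

Result: 1073741824
Multiplications needed: 6 (6 lines after 4^1)

4^15 = 1073741824. Using exponentiation by squaring, this requires 6 multiplications. The key idea: if the exponent is even, square the half-power; if odd, multiply by the base once.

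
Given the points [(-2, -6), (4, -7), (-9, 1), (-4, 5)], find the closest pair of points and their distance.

Computing all pairwise distances among 4 points:

d((-2, -6), (4, -7)) = 6.0828 <-- minimum
d((-2, -6), (-9, 1)) = 9.8995
d((-2, -6), (-4, 5)) = 11.1803
d((4, -7), (-9, 1)) = 15.2643
d((4, -7), (-4, 5)) = 14.4222
d((-9, 1), (-4, 5)) = 6.4031

Closest pair: (-2, -6) and (4, -7) with distance 6.0828

The closest pair is (-2, -6) and (4, -7) with Euclidean distance 6.0828. For 4 points, brute-force pairwise comparison is shown above. For large n, the divide-and-conquer algorithm (sort by x, recurse on halves, check the dividing strip) achieves O(n log n).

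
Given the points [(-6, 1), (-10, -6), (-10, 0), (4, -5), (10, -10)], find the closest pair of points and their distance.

Computing all pairwise distances among 5 points:

d((-6, 1), (-10, -6)) = 8.0623
d((-6, 1), (-10, 0)) = 4.1231 <-- minimum
d((-6, 1), (4, -5)) = 11.6619
d((-6, 1), (10, -10)) = 19.4165
d((-10, -6), (-10, 0)) = 6.0
d((-10, -6), (4, -5)) = 14.0357
d((-10, -6), (10, -10)) = 20.3961
d((-10, 0), (4, -5)) = 14.8661
d((-10, 0), (10, -10)) = 22.3607
d((4, -5), (10, -10)) = 7.8102

Closest pair: (-6, 1) and (-10, 0) with distance 4.1231

The closest pair is (-6, 1) and (-10, 0) with Euclidean distance 4.1231. For 5 points, brute-force pairwise comparison is shown above. For large n, the divide-and-conquer algorithm (sort by x, recurse on halves, check the dividing strip) achieves O(n log n).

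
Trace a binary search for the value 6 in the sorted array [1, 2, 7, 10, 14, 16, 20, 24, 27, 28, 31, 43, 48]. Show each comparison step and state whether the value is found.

Binary search for 6 in [1, 2, 7, 10, 14, 16, 20, 24, 27, 28, 31, 43, 48]:

lo=0, hi=12, mid=6, arr[mid]=20 -> 20 > 6, search left half
lo=0, hi=5, mid=2, arr[mid]=7 -> 7 > 6, search left half
lo=0, hi=1, mid=0, arr[mid]=1 -> 1 < 6, search right half
lo=1, hi=1, mid=1, arr[mid]=2 -> 2 < 6, search right half
lo=2 > hi=1, target 6 not found

Binary search determines that 6 is not in the array after 4 comparisons. The search space was exhausted without finding the target.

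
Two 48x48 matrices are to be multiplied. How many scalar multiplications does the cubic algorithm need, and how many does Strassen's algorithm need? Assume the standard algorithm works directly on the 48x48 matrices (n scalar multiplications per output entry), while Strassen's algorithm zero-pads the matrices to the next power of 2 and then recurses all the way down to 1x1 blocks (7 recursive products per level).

Matrix multiplication for 48x48 matrices:

Strassen's algorithm requires power-of-2 dimensions. Pad 48x48 to 64x64 (next power of 2).

Standard algorithm: 48^3 = 110592 multiplications
Strassen's algorithm: 7^(log2(64)) = 7^6 = 117649 multiplications
Difference: 110592 - 117649 = -7057 (Strassen uses MORE here due to padding overhead — for small or just-over-power-of-2 n, padding can outweigh the per-level savings)

Standard: 110592 multiplications (48^3). Strassen: 117649 multiplications (7^6, after padding to 64x64). Strassen reduces 8 recursive multiplications to 7 at each level.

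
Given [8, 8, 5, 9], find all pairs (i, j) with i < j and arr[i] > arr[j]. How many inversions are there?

Finding inversions in [8, 8, 5, 9]:

(0, 2): arr[0]=8 > arr[2]=5
(1, 2): arr[1]=8 > arr[2]=5

Total inversions: 2

The array has 2 inversion(s): (0,2), (1,2). Each pair (i,j) satisfies i < j and arr[i] > arr[j].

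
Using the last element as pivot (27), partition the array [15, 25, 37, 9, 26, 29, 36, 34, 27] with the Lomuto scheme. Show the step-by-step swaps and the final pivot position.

Lomuto partition with pivot = 27:

Initial array: [15, 25, 37, 9, 26, 29, 36, 34, 27]

arr[0]=15 <= 27: swap with position 0, array becomes [15, 25, 37, 9, 26, 29, 36, 34, 27]
arr[1]=25 <= 27: swap with position 1, array becomes [15, 25, 37, 9, 26, 29, 36, 34, 27]
arr[2]=37 > 27: no swap
arr[3]=9 <= 27: swap with position 2, array becomes [15, 25, 9, 37, 26, 29, 36, 34, 27]
arr[4]=26 <= 27: swap with position 3, array becomes [15, 25, 9, 26, 37, 29, 36, 34, 27]
arr[5]=29 > 27: no swap
arr[6]=36 > 27: no swap
arr[7]=34 > 27: no swap

Place pivot at position 4: [15, 25, 9, 26, 27, 29, 36, 34, 37]
Pivot position: 4

After partitioning with pivot 27, the array becomes [15, 25, 9, 26, 27, 29, 36, 34, 37]. The pivot is placed at index 4. All elements to the left of the pivot are <= 27, and all elements to the right are > 27.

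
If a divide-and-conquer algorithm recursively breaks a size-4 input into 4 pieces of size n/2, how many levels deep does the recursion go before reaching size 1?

For divide and conquer with division factor 2:

Problem sizes at each level:
Level 0: 4
Level 1: 2
Level 2: 1

The root is level 0 and the size-1 base case is level 2 (the tree spans levels 0 through 2, i.e. 3 levels counting the root), so the depth is the number of divisions: log_2(4) = 2

The recursion tree depth is log_2(4) = 2. At each level, the problem size is divided by 2, so it takes 2 divisions to reduce to a base case of size 1. The algorithm makes 4 recursive calls at each level.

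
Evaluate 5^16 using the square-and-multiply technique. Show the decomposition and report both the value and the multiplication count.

Computing 5^16 by squaring (build up from 5^1; each line after the first costs one multiplication):

5^1 = 5
5^2 = (5^1)^2 = 5^2 = 25
5^4 = (5^2)^2 = 25^2 = 625
5^8 = (5^4)^2 = 625^2 = 390625
5^16 = (5^8)^2 = 390625^2 = 152587890625

Result: 152587890625
Multiplications needed: 4 (4 lines after 5^1)

5^16 = 152587890625. Using exponentiation by squaring, this requires 4 multiplications. The key idea: if the exponent is even, square the half-power; if odd, multiply by the base once.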